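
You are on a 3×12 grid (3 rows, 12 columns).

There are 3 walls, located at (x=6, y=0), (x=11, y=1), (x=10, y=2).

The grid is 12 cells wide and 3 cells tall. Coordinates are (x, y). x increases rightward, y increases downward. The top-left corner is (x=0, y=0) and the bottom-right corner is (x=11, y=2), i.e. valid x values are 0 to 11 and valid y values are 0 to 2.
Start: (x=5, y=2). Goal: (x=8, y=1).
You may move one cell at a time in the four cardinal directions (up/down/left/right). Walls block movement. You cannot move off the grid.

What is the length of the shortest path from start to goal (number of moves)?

Answer: Shortest path length: 4

Derivation:
BFS from (x=5, y=2) until reaching (x=8, y=1):
  Distance 0: (x=5, y=2)
  Distance 1: (x=5, y=1), (x=4, y=2), (x=6, y=2)
  Distance 2: (x=5, y=0), (x=4, y=1), (x=6, y=1), (x=3, y=2), (x=7, y=2)
  Distance 3: (x=4, y=0), (x=3, y=1), (x=7, y=1), (x=2, y=2), (x=8, y=2)
  Distance 4: (x=3, y=0), (x=7, y=0), (x=2, y=1), (x=8, y=1), (x=1, y=2), (x=9, y=2)  <- goal reached here
One shortest path (4 moves): (x=5, y=2) -> (x=6, y=2) -> (x=7, y=2) -> (x=8, y=2) -> (x=8, y=1)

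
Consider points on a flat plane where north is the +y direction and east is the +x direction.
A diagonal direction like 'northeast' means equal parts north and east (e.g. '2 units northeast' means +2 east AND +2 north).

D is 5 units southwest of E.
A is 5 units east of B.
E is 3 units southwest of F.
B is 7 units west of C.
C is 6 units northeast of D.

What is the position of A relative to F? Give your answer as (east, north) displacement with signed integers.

Answer: A is at (east=-4, north=-2) relative to F.

Derivation:
Place F at the origin (east=0, north=0).
  E is 3 units southwest of F: delta (east=-3, north=-3); E at (east=-3, north=-3).
  D is 5 units southwest of E: delta (east=-5, north=-5); D at (east=-8, north=-8).
  C is 6 units northeast of D: delta (east=+6, north=+6); C at (east=-2, north=-2).
  B is 7 units west of C: delta (east=-7, north=+0); B at (east=-9, north=-2).
  A is 5 units east of B: delta (east=+5, north=+0); A at (east=-4, north=-2).
Therefore A relative to F: (east=-4, north=-2).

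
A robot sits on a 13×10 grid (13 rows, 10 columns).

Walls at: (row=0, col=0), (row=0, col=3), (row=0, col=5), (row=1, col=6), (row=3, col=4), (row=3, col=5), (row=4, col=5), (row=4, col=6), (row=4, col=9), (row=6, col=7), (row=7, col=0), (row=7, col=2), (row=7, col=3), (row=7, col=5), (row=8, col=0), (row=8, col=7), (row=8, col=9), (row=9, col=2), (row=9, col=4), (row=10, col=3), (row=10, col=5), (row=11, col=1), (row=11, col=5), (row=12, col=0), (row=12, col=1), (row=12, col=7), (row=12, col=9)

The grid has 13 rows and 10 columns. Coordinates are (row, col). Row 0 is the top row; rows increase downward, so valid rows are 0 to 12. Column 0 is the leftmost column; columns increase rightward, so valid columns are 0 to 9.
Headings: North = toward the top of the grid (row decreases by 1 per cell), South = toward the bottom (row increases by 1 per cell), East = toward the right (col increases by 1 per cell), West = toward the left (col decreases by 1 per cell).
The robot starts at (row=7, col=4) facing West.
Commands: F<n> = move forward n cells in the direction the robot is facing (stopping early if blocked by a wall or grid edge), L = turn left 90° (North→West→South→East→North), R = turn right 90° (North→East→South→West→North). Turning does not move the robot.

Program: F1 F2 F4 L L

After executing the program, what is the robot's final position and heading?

Answer: Final position: (row=7, col=4), facing East

Derivation:
Start: (row=7, col=4), facing West
  F1: move forward 0/1 (blocked), now at (row=7, col=4)
  F2: move forward 0/2 (blocked), now at (row=7, col=4)
  F4: move forward 0/4 (blocked), now at (row=7, col=4)
  L: turn left, now facing South
  L: turn left, now facing East
Final: (row=7, col=4), facing East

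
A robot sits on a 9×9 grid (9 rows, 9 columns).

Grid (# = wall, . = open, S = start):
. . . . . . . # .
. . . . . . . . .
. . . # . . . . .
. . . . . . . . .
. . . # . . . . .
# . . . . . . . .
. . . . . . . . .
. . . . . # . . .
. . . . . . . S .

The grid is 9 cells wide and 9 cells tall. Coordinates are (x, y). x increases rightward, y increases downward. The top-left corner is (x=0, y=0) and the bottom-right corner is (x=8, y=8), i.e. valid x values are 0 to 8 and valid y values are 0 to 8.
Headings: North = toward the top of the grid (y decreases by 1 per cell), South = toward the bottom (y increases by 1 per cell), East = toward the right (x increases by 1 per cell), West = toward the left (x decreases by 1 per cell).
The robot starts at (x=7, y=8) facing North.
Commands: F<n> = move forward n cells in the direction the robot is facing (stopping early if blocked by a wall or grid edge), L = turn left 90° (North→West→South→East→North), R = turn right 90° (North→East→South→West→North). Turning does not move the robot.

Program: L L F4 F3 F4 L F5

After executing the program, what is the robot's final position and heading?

Start: (x=7, y=8), facing North
  L: turn left, now facing West
  L: turn left, now facing South
  F4: move forward 0/4 (blocked), now at (x=7, y=8)
  F3: move forward 0/3 (blocked), now at (x=7, y=8)
  F4: move forward 0/4 (blocked), now at (x=7, y=8)
  L: turn left, now facing East
  F5: move forward 1/5 (blocked), now at (x=8, y=8)
Final: (x=8, y=8), facing East

Answer: Final position: (x=8, y=8), facing East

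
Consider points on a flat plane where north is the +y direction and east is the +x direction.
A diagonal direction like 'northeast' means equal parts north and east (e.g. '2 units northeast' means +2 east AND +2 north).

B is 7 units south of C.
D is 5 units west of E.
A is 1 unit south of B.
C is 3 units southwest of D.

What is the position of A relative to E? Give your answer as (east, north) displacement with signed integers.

Place E at the origin (east=0, north=0).
  D is 5 units west of E: delta (east=-5, north=+0); D at (east=-5, north=0).
  C is 3 units southwest of D: delta (east=-3, north=-3); C at (east=-8, north=-3).
  B is 7 units south of C: delta (east=+0, north=-7); B at (east=-8, north=-10).
  A is 1 unit south of B: delta (east=+0, north=-1); A at (east=-8, north=-11).
Therefore A relative to E: (east=-8, north=-11).

Answer: A is at (east=-8, north=-11) relative to E.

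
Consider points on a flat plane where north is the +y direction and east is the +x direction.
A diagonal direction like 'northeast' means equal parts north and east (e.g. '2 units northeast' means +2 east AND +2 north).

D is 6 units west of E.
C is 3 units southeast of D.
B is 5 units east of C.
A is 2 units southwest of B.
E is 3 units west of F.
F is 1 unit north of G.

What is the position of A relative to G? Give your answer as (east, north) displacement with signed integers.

Answer: A is at (east=-3, north=-4) relative to G.

Derivation:
Place G at the origin (east=0, north=0).
  F is 1 unit north of G: delta (east=+0, north=+1); F at (east=0, north=1).
  E is 3 units west of F: delta (east=-3, north=+0); E at (east=-3, north=1).
  D is 6 units west of E: delta (east=-6, north=+0); D at (east=-9, north=1).
  C is 3 units southeast of D: delta (east=+3, north=-3); C at (east=-6, north=-2).
  B is 5 units east of C: delta (east=+5, north=+0); B at (east=-1, north=-2).
  A is 2 units southwest of B: delta (east=-2, north=-2); A at (east=-3, north=-4).
Therefore A relative to G: (east=-3, north=-4).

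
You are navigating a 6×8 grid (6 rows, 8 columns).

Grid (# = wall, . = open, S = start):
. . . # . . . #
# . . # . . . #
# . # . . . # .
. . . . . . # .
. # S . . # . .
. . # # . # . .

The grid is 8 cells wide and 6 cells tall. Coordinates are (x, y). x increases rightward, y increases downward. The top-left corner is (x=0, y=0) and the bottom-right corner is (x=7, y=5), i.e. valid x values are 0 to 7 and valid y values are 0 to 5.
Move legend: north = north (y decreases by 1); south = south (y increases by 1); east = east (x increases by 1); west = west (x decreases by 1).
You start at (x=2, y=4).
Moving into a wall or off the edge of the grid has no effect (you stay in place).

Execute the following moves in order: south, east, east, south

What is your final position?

Answer: Final position: (x=4, y=5)

Derivation:
Start: (x=2, y=4)
  south (south): blocked, stay at (x=2, y=4)
  east (east): (x=2, y=4) -> (x=3, y=4)
  east (east): (x=3, y=4) -> (x=4, y=4)
  south (south): (x=4, y=4) -> (x=4, y=5)
Final: (x=4, y=5)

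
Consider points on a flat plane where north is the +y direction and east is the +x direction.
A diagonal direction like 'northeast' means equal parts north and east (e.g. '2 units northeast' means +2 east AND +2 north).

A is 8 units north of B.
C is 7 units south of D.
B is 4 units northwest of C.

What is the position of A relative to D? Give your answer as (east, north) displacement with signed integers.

Place D at the origin (east=0, north=0).
  C is 7 units south of D: delta (east=+0, north=-7); C at (east=0, north=-7).
  B is 4 units northwest of C: delta (east=-4, north=+4); B at (east=-4, north=-3).
  A is 8 units north of B: delta (east=+0, north=+8); A at (east=-4, north=5).
Therefore A relative to D: (east=-4, north=5).

Answer: A is at (east=-4, north=5) relative to D.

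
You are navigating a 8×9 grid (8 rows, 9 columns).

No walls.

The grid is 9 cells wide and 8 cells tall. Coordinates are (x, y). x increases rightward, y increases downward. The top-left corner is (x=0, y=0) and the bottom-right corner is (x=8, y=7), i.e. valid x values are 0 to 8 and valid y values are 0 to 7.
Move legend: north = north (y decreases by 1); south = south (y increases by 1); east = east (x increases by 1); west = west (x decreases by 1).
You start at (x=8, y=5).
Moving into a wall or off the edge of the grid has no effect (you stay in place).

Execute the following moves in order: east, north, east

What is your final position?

Answer: Final position: (x=8, y=4)

Derivation:
Start: (x=8, y=5)
  east (east): blocked, stay at (x=8, y=5)
  north (north): (x=8, y=5) -> (x=8, y=4)
  east (east): blocked, stay at (x=8, y=4)
Final: (x=8, y=4)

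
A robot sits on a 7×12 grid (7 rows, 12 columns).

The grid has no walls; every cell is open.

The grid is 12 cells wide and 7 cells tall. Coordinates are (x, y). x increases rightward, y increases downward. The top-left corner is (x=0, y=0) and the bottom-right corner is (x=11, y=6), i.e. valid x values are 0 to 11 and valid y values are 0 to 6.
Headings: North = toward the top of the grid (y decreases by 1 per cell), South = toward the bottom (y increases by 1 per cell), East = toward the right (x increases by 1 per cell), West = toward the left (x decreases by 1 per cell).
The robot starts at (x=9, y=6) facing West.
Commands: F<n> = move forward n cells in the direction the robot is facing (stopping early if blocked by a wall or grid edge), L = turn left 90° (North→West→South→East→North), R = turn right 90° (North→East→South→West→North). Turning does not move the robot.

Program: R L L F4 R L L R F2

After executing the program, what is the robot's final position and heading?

Answer: Final position: (x=9, y=6), facing South

Derivation:
Start: (x=9, y=6), facing West
  R: turn right, now facing North
  L: turn left, now facing West
  L: turn left, now facing South
  F4: move forward 0/4 (blocked), now at (x=9, y=6)
  R: turn right, now facing West
  L: turn left, now facing South
  L: turn left, now facing East
  R: turn right, now facing South
  F2: move forward 0/2 (blocked), now at (x=9, y=6)
Final: (x=9, y=6), facing South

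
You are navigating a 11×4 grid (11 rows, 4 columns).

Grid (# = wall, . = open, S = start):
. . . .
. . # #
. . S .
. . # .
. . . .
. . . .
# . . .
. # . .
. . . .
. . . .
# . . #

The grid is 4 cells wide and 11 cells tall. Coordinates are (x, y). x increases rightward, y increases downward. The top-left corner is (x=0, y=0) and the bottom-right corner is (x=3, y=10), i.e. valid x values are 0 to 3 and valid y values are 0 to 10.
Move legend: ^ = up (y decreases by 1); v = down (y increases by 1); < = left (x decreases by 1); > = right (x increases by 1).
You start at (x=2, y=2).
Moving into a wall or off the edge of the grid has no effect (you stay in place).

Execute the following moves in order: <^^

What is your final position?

Answer: Final position: (x=1, y=0)

Derivation:
Start: (x=2, y=2)
  < (left): (x=2, y=2) -> (x=1, y=2)
  ^ (up): (x=1, y=2) -> (x=1, y=1)
  ^ (up): (x=1, y=1) -> (x=1, y=0)
Final: (x=1, y=0)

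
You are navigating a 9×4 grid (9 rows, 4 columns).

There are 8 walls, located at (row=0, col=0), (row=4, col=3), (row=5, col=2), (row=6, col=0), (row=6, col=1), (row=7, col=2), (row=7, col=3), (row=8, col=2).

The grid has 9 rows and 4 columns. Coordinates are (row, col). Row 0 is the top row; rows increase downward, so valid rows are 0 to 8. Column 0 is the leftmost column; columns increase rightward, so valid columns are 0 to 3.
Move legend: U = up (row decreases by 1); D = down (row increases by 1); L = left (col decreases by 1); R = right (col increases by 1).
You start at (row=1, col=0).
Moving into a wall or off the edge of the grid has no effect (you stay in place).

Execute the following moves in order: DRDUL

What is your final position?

Start: (row=1, col=0)
  D (down): (row=1, col=0) -> (row=2, col=0)
  R (right): (row=2, col=0) -> (row=2, col=1)
  D (down): (row=2, col=1) -> (row=3, col=1)
  U (up): (row=3, col=1) -> (row=2, col=1)
  L (left): (row=2, col=1) -> (row=2, col=0)
Final: (row=2, col=0)

Answer: Final position: (row=2, col=0)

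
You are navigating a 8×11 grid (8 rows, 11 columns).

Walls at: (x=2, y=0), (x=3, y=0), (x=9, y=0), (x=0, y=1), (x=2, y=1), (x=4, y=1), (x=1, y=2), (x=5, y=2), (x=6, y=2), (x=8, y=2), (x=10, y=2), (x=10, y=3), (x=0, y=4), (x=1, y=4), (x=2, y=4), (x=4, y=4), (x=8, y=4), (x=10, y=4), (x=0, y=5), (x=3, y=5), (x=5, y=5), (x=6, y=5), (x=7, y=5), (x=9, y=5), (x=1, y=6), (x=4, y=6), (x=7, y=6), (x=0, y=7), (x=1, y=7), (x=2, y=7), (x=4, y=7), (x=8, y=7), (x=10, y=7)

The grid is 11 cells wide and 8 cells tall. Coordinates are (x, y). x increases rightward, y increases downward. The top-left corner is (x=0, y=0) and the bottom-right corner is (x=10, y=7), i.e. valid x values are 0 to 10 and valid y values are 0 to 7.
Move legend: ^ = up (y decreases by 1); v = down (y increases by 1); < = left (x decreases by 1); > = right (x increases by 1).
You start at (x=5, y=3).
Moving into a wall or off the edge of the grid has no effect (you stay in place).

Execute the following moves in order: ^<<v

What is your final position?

Start: (x=5, y=3)
  ^ (up): blocked, stay at (x=5, y=3)
  < (left): (x=5, y=3) -> (x=4, y=3)
  < (left): (x=4, y=3) -> (x=3, y=3)
  v (down): (x=3, y=3) -> (x=3, y=4)
Final: (x=3, y=4)

Answer: Final position: (x=3, y=4)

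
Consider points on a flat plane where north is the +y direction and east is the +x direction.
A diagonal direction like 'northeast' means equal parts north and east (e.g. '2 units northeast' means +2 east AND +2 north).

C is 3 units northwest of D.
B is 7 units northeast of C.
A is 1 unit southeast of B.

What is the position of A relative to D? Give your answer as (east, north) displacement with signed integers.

Place D at the origin (east=0, north=0).
  C is 3 units northwest of D: delta (east=-3, north=+3); C at (east=-3, north=3).
  B is 7 units northeast of C: delta (east=+7, north=+7); B at (east=4, north=10).
  A is 1 unit southeast of B: delta (east=+1, north=-1); A at (east=5, north=9).
Therefore A relative to D: (east=5, north=9).

Answer: A is at (east=5, north=9) relative to D.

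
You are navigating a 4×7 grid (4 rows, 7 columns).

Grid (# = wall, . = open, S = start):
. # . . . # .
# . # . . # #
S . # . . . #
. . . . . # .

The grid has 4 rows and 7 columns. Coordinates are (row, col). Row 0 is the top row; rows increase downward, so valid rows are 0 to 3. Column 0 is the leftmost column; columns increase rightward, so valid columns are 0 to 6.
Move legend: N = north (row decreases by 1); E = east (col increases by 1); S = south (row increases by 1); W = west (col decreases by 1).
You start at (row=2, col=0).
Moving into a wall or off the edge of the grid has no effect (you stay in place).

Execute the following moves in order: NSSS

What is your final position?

Answer: Final position: (row=3, col=0)

Derivation:
Start: (row=2, col=0)
  N (north): blocked, stay at (row=2, col=0)
  S (south): (row=2, col=0) -> (row=3, col=0)
  S (south): blocked, stay at (row=3, col=0)
  S (south): blocked, stay at (row=3, col=0)
Final: (row=3, col=0)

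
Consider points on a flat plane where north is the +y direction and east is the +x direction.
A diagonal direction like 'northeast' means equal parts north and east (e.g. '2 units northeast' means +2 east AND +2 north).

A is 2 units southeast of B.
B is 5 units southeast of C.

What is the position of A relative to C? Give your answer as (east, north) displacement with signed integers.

Answer: A is at (east=7, north=-7) relative to C.

Derivation:
Place C at the origin (east=0, north=0).
  B is 5 units southeast of C: delta (east=+5, north=-5); B at (east=5, north=-5).
  A is 2 units southeast of B: delta (east=+2, north=-2); A at (east=7, north=-7).
Therefore A relative to C: (east=7, north=-7).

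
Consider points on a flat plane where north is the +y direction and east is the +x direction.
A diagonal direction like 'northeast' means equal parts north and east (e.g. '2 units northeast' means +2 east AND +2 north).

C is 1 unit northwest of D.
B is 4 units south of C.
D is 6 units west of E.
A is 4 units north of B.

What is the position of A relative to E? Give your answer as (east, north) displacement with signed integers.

Answer: A is at (east=-7, north=1) relative to E.

Derivation:
Place E at the origin (east=0, north=0).
  D is 6 units west of E: delta (east=-6, north=+0); D at (east=-6, north=0).
  C is 1 unit northwest of D: delta (east=-1, north=+1); C at (east=-7, north=1).
  B is 4 units south of C: delta (east=+0, north=-4); B at (east=-7, north=-3).
  A is 4 units north of B: delta (east=+0, north=+4); A at (east=-7, north=1).
Therefore A relative to E: (east=-7, north=1).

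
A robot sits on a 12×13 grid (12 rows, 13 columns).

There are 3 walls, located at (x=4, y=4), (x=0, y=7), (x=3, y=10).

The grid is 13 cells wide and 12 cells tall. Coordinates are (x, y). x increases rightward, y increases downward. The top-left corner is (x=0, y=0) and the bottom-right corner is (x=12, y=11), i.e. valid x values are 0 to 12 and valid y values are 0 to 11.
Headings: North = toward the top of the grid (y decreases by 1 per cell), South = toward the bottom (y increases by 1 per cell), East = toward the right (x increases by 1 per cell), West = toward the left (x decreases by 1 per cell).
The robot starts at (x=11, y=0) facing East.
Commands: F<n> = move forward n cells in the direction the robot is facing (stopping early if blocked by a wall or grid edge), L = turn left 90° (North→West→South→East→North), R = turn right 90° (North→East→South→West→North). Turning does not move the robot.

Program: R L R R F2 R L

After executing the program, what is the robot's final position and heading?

Answer: Final position: (x=9, y=0), facing West

Derivation:
Start: (x=11, y=0), facing East
  R: turn right, now facing South
  L: turn left, now facing East
  R: turn right, now facing South
  R: turn right, now facing West
  F2: move forward 2, now at (x=9, y=0)
  R: turn right, now facing North
  L: turn left, now facing West
Final: (x=9, y=0), facing West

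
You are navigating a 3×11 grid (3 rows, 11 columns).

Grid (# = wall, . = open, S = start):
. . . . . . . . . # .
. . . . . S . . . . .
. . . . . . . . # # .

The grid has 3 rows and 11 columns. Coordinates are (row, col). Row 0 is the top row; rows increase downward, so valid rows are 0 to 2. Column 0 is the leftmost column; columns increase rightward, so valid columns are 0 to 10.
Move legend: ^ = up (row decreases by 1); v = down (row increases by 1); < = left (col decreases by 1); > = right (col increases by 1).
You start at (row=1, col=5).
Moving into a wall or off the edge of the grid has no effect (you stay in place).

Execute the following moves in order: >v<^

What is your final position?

Answer: Final position: (row=1, col=5)

Derivation:
Start: (row=1, col=5)
  > (right): (row=1, col=5) -> (row=1, col=6)
  v (down): (row=1, col=6) -> (row=2, col=6)
  < (left): (row=2, col=6) -> (row=2, col=5)
  ^ (up): (row=2, col=5) -> (row=1, col=5)
Final: (row=1, col=5)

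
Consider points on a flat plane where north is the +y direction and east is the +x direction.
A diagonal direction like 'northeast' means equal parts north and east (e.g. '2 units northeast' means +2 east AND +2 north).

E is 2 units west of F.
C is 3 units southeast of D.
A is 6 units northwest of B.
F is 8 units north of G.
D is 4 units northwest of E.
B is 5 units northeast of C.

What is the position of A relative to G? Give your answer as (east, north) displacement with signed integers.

Answer: A is at (east=-4, north=20) relative to G.

Derivation:
Place G at the origin (east=0, north=0).
  F is 8 units north of G: delta (east=+0, north=+8); F at (east=0, north=8).
  E is 2 units west of F: delta (east=-2, north=+0); E at (east=-2, north=8).
  D is 4 units northwest of E: delta (east=-4, north=+4); D at (east=-6, north=12).
  C is 3 units southeast of D: delta (east=+3, north=-3); C at (east=-3, north=9).
  B is 5 units northeast of C: delta (east=+5, north=+5); B at (east=2, north=14).
  A is 6 units northwest of B: delta (east=-6, north=+6); A at (east=-4, north=20).
Therefore A relative to G: (east=-4, north=20).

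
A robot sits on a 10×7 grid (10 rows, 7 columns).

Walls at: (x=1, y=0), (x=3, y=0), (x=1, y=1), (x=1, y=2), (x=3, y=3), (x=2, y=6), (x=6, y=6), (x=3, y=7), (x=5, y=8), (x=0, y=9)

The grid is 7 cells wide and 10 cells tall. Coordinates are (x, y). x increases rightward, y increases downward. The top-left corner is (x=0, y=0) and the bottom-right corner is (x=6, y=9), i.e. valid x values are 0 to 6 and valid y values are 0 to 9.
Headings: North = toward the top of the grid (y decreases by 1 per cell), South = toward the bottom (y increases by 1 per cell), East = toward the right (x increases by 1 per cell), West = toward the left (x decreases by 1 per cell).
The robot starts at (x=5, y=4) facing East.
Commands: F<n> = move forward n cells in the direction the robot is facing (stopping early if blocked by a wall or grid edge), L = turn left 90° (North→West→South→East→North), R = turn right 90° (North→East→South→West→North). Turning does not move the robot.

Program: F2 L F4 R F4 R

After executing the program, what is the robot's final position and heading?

Answer: Final position: (x=6, y=0), facing South

Derivation:
Start: (x=5, y=4), facing East
  F2: move forward 1/2 (blocked), now at (x=6, y=4)
  L: turn left, now facing North
  F4: move forward 4, now at (x=6, y=0)
  R: turn right, now facing East
  F4: move forward 0/4 (blocked), now at (x=6, y=0)
  R: turn right, now facing South
Final: (x=6, y=0), facing South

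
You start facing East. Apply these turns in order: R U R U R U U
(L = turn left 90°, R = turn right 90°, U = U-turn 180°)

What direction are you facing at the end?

Start: East
  R (right (90° clockwise)) -> South
  U (U-turn (180°)) -> North
  R (right (90° clockwise)) -> East
  U (U-turn (180°)) -> West
  R (right (90° clockwise)) -> North
  U (U-turn (180°)) -> South
  U (U-turn (180°)) -> North
Final: North

Answer: Final heading: North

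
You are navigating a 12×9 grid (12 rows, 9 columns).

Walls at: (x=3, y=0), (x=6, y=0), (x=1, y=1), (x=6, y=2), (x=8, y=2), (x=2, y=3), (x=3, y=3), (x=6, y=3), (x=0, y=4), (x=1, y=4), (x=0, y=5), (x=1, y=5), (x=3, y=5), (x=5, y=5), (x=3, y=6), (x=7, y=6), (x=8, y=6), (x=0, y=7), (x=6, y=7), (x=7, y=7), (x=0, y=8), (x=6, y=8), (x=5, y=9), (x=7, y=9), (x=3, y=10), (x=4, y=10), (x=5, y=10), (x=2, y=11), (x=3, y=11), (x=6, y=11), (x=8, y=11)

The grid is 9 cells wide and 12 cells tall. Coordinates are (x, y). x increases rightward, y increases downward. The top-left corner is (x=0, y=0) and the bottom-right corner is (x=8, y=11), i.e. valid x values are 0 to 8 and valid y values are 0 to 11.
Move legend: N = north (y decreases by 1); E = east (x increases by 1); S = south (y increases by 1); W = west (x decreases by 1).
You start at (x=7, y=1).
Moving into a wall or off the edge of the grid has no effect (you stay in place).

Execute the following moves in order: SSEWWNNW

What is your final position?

Start: (x=7, y=1)
  S (south): (x=7, y=1) -> (x=7, y=2)
  S (south): (x=7, y=2) -> (x=7, y=3)
  E (east): (x=7, y=3) -> (x=8, y=3)
  W (west): (x=8, y=3) -> (x=7, y=3)
  W (west): blocked, stay at (x=7, y=3)
  N (north): (x=7, y=3) -> (x=7, y=2)
  N (north): (x=7, y=2) -> (x=7, y=1)
  W (west): (x=7, y=1) -> (x=6, y=1)
Final: (x=6, y=1)

Answer: Final position: (x=6, y=1)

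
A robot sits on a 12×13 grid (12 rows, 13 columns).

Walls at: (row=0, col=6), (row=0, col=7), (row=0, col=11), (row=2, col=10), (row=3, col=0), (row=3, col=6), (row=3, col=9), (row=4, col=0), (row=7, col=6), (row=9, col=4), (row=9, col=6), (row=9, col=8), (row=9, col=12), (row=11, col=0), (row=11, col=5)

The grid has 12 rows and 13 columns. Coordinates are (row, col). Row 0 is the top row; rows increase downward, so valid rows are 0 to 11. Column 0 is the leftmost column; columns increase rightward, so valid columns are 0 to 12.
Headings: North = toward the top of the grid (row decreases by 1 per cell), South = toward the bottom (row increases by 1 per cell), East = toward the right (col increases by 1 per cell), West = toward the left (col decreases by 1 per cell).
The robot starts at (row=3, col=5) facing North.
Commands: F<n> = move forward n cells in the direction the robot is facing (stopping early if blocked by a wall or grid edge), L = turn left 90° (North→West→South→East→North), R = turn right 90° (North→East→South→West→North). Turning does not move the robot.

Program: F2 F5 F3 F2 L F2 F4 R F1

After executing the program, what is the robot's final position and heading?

Start: (row=3, col=5), facing North
  F2: move forward 2, now at (row=1, col=5)
  F5: move forward 1/5 (blocked), now at (row=0, col=5)
  F3: move forward 0/3 (blocked), now at (row=0, col=5)
  F2: move forward 0/2 (blocked), now at (row=0, col=5)
  L: turn left, now facing West
  F2: move forward 2, now at (row=0, col=3)
  F4: move forward 3/4 (blocked), now at (row=0, col=0)
  R: turn right, now facing North
  F1: move forward 0/1 (blocked), now at (row=0, col=0)
Final: (row=0, col=0), facing North

Answer: Final position: (row=0, col=0), facing North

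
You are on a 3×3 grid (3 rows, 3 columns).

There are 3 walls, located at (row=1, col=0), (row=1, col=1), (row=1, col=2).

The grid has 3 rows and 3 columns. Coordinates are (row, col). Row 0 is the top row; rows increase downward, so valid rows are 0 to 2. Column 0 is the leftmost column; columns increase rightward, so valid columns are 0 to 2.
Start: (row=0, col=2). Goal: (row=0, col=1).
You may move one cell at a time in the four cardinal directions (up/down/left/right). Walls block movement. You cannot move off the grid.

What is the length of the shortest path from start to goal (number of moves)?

Answer: Shortest path length: 1

Derivation:
BFS from (row=0, col=2) until reaching (row=0, col=1):
  Distance 0: (row=0, col=2)
  Distance 1: (row=0, col=1)  <- goal reached here
One shortest path (1 moves): (row=0, col=2) -> (row=0, col=1)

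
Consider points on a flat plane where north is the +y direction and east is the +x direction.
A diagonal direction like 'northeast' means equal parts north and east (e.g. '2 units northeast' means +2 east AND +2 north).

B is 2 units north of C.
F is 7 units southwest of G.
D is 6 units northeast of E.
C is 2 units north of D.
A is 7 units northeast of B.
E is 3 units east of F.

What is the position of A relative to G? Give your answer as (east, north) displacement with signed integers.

Answer: A is at (east=9, north=10) relative to G.

Derivation:
Place G at the origin (east=0, north=0).
  F is 7 units southwest of G: delta (east=-7, north=-7); F at (east=-7, north=-7).
  E is 3 units east of F: delta (east=+3, north=+0); E at (east=-4, north=-7).
  D is 6 units northeast of E: delta (east=+6, north=+6); D at (east=2, north=-1).
  C is 2 units north of D: delta (east=+0, north=+2); C at (east=2, north=1).
  B is 2 units north of C: delta (east=+0, north=+2); B at (east=2, north=3).
  A is 7 units northeast of B: delta (east=+7, north=+7); A at (east=9, north=10).
Therefore A relative to G: (east=9, north=10).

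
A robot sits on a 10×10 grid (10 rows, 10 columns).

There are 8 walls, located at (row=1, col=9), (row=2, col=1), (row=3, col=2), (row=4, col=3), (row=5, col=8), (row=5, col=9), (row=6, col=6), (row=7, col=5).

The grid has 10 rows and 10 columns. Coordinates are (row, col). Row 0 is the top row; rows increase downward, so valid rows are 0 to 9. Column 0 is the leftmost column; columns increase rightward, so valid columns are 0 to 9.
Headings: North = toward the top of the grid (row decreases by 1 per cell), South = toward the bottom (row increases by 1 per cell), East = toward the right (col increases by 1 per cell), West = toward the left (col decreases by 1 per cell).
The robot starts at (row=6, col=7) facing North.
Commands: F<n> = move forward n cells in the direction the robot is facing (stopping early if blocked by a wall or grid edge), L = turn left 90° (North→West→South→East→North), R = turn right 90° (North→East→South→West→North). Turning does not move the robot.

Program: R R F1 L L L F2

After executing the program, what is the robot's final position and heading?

Answer: Final position: (row=7, col=6), facing West

Derivation:
Start: (row=6, col=7), facing North
  R: turn right, now facing East
  R: turn right, now facing South
  F1: move forward 1, now at (row=7, col=7)
  L: turn left, now facing East
  L: turn left, now facing North
  L: turn left, now facing West
  F2: move forward 1/2 (blocked), now at (row=7, col=6)
Final: (row=7, col=6), facing West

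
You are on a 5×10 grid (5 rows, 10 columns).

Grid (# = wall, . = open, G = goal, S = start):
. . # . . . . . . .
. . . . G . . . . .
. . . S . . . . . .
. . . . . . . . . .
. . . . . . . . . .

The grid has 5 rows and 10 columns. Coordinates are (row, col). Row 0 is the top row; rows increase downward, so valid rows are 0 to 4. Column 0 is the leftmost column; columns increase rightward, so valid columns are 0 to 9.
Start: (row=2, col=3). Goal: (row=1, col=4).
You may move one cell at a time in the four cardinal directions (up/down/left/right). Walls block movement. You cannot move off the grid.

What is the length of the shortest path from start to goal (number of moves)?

Answer: Shortest path length: 2

Derivation:
BFS from (row=2, col=3) until reaching (row=1, col=4):
  Distance 0: (row=2, col=3)
  Distance 1: (row=1, col=3), (row=2, col=2), (row=2, col=4), (row=3, col=3)
  Distance 2: (row=0, col=3), (row=1, col=2), (row=1, col=4), (row=2, col=1), (row=2, col=5), (row=3, col=2), (row=3, col=4), (row=4, col=3)  <- goal reached here
One shortest path (2 moves): (row=2, col=3) -> (row=2, col=4) -> (row=1, col=4)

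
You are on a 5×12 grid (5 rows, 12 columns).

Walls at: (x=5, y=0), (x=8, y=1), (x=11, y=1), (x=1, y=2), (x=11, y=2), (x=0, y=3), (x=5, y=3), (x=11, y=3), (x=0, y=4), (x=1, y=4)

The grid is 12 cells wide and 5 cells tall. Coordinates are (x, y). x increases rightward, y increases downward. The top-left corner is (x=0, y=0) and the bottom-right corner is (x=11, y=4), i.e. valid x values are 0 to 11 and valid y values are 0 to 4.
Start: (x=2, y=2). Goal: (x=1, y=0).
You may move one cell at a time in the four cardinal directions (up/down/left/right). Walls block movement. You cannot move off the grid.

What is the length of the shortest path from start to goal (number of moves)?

BFS from (x=2, y=2) until reaching (x=1, y=0):
  Distance 0: (x=2, y=2)
  Distance 1: (x=2, y=1), (x=3, y=2), (x=2, y=3)
  Distance 2: (x=2, y=0), (x=1, y=1), (x=3, y=1), (x=4, y=2), (x=1, y=3), (x=3, y=3), (x=2, y=4)
  Distance 3: (x=1, y=0), (x=3, y=0), (x=0, y=1), (x=4, y=1), (x=5, y=2), (x=4, y=3), (x=3, y=4)  <- goal reached here
One shortest path (3 moves): (x=2, y=2) -> (x=2, y=1) -> (x=1, y=1) -> (x=1, y=0)

Answer: Shortest path length: 3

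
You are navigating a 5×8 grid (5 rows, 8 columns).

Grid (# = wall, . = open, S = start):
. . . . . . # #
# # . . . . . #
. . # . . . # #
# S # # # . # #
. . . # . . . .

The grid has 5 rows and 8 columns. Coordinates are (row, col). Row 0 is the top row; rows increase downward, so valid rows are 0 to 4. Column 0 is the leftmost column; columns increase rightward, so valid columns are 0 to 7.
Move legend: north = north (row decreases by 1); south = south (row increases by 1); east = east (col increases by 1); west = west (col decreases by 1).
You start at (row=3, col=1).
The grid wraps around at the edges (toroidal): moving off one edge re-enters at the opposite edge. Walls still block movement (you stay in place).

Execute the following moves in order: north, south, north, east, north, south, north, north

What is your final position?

Start: (row=3, col=1)
  north (north): (row=3, col=1) -> (row=2, col=1)
  south (south): (row=2, col=1) -> (row=3, col=1)
  north (north): (row=3, col=1) -> (row=2, col=1)
  east (east): blocked, stay at (row=2, col=1)
  north (north): blocked, stay at (row=2, col=1)
  south (south): (row=2, col=1) -> (row=3, col=1)
  north (north): (row=3, col=1) -> (row=2, col=1)
  north (north): blocked, stay at (row=2, col=1)
Final: (row=2, col=1)

Answer: Final position: (row=2, col=1)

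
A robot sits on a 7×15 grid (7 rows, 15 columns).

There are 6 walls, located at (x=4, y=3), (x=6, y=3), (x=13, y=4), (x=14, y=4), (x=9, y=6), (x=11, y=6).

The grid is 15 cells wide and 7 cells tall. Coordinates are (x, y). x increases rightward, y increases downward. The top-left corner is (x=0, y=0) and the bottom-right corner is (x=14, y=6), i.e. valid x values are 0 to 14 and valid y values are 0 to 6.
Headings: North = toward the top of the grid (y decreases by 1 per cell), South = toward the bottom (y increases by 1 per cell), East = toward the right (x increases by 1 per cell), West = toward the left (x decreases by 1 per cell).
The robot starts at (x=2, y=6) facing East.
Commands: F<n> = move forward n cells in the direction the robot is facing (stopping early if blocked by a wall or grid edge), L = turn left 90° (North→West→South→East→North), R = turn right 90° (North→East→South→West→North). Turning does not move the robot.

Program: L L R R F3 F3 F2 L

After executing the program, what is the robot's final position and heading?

Start: (x=2, y=6), facing East
  L: turn left, now facing North
  L: turn left, now facing West
  R: turn right, now facing North
  R: turn right, now facing East
  F3: move forward 3, now at (x=5, y=6)
  F3: move forward 3, now at (x=8, y=6)
  F2: move forward 0/2 (blocked), now at (x=8, y=6)
  L: turn left, now facing North
Final: (x=8, y=6), facing North

Answer: Final position: (x=8, y=6), facing North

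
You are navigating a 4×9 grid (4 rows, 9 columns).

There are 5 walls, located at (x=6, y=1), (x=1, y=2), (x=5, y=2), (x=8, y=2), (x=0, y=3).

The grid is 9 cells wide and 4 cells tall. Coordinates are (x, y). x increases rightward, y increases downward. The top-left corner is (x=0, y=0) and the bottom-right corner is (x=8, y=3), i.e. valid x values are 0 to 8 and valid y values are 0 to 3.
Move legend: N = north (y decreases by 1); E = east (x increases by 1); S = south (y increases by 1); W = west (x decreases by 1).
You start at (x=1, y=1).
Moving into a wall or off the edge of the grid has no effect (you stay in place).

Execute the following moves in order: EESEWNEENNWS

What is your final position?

Answer: Final position: (x=4, y=1)

Derivation:
Start: (x=1, y=1)
  E (east): (x=1, y=1) -> (x=2, y=1)
  E (east): (x=2, y=1) -> (x=3, y=1)
  S (south): (x=3, y=1) -> (x=3, y=2)
  E (east): (x=3, y=2) -> (x=4, y=2)
  W (west): (x=4, y=2) -> (x=3, y=2)
  N (north): (x=3, y=2) -> (x=3, y=1)
  E (east): (x=3, y=1) -> (x=4, y=1)
  E (east): (x=4, y=1) -> (x=5, y=1)
  N (north): (x=5, y=1) -> (x=5, y=0)
  N (north): blocked, stay at (x=5, y=0)
  W (west): (x=5, y=0) -> (x=4, y=0)
  S (south): (x=4, y=0) -> (x=4, y=1)
Final: (x=4, y=1)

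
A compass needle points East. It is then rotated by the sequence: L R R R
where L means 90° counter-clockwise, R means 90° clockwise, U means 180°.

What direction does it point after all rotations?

Start: East
  L (left (90° counter-clockwise)) -> North
  R (right (90° clockwise)) -> East
  R (right (90° clockwise)) -> South
  R (right (90° clockwise)) -> West
Final: West

Answer: Final heading: West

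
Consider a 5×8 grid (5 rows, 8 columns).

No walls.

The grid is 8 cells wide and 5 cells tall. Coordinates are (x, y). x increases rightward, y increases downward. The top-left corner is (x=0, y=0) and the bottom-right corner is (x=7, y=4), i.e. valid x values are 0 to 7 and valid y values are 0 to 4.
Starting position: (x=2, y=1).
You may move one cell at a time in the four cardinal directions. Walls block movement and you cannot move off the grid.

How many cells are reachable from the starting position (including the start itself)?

BFS flood-fill from (x=2, y=1):
  Distance 0: (x=2, y=1)
  Distance 1: (x=2, y=0), (x=1, y=1), (x=3, y=1), (x=2, y=2)
  Distance 2: (x=1, y=0), (x=3, y=0), (x=0, y=1), (x=4, y=1), (x=1, y=2), (x=3, y=2), (x=2, y=3)
  Distance 3: (x=0, y=0), (x=4, y=0), (x=5, y=1), (x=0, y=2), (x=4, y=2), (x=1, y=3), (x=3, y=3), (x=2, y=4)
  Distance 4: (x=5, y=0), (x=6, y=1), (x=5, y=2), (x=0, y=3), (x=4, y=3), (x=1, y=4), (x=3, y=4)
  Distance 5: (x=6, y=0), (x=7, y=1), (x=6, y=2), (x=5, y=3), (x=0, y=4), (x=4, y=4)
  Distance 6: (x=7, y=0), (x=7, y=2), (x=6, y=3), (x=5, y=4)
  Distance 7: (x=7, y=3), (x=6, y=4)
  Distance 8: (x=7, y=4)
Total reachable: 40 (grid has 40 open cells total)

Answer: Reachable cells: 40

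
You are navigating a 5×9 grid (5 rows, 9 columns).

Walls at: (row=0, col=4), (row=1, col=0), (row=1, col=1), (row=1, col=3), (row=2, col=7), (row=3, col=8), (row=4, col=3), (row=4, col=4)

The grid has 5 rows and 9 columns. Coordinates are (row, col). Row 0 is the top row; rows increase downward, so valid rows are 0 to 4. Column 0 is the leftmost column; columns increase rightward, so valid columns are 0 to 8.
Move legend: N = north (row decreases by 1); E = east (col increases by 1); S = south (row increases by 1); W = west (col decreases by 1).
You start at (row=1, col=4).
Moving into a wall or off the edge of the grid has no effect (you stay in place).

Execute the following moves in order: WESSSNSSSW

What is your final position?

Start: (row=1, col=4)
  W (west): blocked, stay at (row=1, col=4)
  E (east): (row=1, col=4) -> (row=1, col=5)
  S (south): (row=1, col=5) -> (row=2, col=5)
  S (south): (row=2, col=5) -> (row=3, col=5)
  S (south): (row=3, col=5) -> (row=4, col=5)
  N (north): (row=4, col=5) -> (row=3, col=5)
  S (south): (row=3, col=5) -> (row=4, col=5)
  S (south): blocked, stay at (row=4, col=5)
  S (south): blocked, stay at (row=4, col=5)
  W (west): blocked, stay at (row=4, col=5)
Final: (row=4, col=5)

Answer: Final position: (row=4, col=5)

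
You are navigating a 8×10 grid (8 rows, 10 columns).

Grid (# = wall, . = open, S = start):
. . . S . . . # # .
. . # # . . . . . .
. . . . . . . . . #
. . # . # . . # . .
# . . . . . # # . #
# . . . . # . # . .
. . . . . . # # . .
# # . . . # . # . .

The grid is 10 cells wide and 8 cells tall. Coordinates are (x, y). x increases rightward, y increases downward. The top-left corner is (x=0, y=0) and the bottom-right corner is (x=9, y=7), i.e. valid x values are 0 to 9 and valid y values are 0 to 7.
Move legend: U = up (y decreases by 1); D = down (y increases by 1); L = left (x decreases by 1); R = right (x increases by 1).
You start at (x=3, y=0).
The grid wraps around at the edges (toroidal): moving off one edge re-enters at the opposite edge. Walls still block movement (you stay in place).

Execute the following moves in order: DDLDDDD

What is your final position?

Start: (x=3, y=0)
  D (down): blocked, stay at (x=3, y=0)
  D (down): blocked, stay at (x=3, y=0)
  L (left): (x=3, y=0) -> (x=2, y=0)
  [×4]D (down): blocked, stay at (x=2, y=0)
Final: (x=2, y=0)

Answer: Final position: (x=2, y=0)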